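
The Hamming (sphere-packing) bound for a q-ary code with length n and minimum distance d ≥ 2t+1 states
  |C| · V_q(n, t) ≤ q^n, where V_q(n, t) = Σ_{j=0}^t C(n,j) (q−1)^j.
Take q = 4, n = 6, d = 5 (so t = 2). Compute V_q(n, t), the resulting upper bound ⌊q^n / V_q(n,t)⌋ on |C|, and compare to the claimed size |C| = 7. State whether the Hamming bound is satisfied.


V_q(n, t) = 154, q^n = 4096, Hamming bound = 26, |C| = 7 ≤ bound (satisfied).

Step 1: Compute V_q(n, t) = Σ_{j=0}^2 C(n, j) (q−1)^j.
  j = 0: C(6,0)·(3)^0 = 1·1 = 1.
  j = 1: C(6,1)·(3)^1 = 6·3 = 18.
  j = 2: C(6,2)·(3)^2 = 15·9 = 135.
  V_q(n, t) = 1 + 18 + 135 = 154.
Step 2: q^n = 4^6 = 4096.
Step 3: Hamming bound ⌊q^n / V_q(n,t)⌋ = ⌊4096/154⌋ = 26.
Step 4: Compare |C| = 7 to 26: satisfied.
The claimed |C| lies below the Hamming bound.


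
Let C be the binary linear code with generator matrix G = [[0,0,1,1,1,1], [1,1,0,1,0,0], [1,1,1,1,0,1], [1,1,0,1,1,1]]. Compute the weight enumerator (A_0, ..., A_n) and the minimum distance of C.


Weight distribution: A_0 = 1, A_2 = 6, A_3 = 4, A_4 = 1, A_5 = 4. Minimum distance d = 2.

Enumerate all 2^4 = 16 messages m ∈ F_2^4.
For each, compute codeword c = mG in F_2^6, then tally its weight.
  m = 0000 → c = 000000, weight = 0.
  m = 1000 → c = 001111, weight = 4.
  m = 0100 → c = 110100, weight = 3.
  m = 1100 → c = 111011, weight = 5.
  m = 0010 → c = 111101, weight = 5.
  m = 1010 → c = 110010, weight = 3.
  m = 0110 → c = 001001, weight = 2.
  m = 1110 → c = 000110, weight = 2.
  m = 0001 → c = 110111, weight = 5.
  m = 1001 → c = 111000, weight = 3.
  m = 0101 → c = 000011, weight = 2.
  m = 1101 → c = 001100, weight = 2.
  m = 0011 → c = 001010, weight = 2.
  m = 1011 → c = 000101, weight = 2.
  m = 0111 → c = 111110, weight = 5.
  m = 1111 → c = 110001, weight = 3.
Tally weights:
  weight 0: 1 codewords.
  weight 2: 6 codewords.
  weight 3: 4 codewords.
  weight 4: 1 codewords.
  weight 5: 4 codewords.
Minimum distance d = smallest w > 0 with A_w > 0 = 2.
Sanity: Σ A_w = 16 = 2^4 = 16 ✓.


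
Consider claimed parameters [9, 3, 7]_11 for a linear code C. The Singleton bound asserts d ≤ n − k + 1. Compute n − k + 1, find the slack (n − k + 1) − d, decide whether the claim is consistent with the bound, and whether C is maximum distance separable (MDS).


Singleton RHS = n − k + 1 = 7, slack = 0, bound satisfied, MDS.

Singleton bound: d ≤ n − k + 1.
Here n = 9, k = 3, so n − k + 1 = 7.
Given d = 7, check d ≤ 7: YES.
Slack = (n − k + 1) − d = 0.
The code is MDS (slack = 0).
Description: the claimed parameters are [9, 3, 7]_11; such a code would be MDS (meets Singleton bound).


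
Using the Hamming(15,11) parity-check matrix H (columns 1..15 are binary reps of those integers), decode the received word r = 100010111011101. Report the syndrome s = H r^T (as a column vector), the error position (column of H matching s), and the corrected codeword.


s = (0, 1, 1, 1)^T, error position = 7, corrected codeword c = 100010011011101

Compute s = H r^T mod 2 one row at a time:
  s_1 = 1 + 1 + 0 + 1 + 1 + 1 + 0 + 1 = 6 ≡ 0 (mod 2).
  s_2 = 0 + 1 + 0 + 1 + 1 + 1 + 0 + 1 = 5 ≡ 1 (mod 2).
  s_3 = 0 + 0 + 0 + 1 + 0 + 1 + 0 + 1 = 3 ≡ 1 (mod 2).
  s_4 = 1 + 0 + 1 + 1 + 1 + 1 + 1 + 1 = 7 ≡ 1 (mod 2).
s = (0, 1, 1, 1)^T — this equals column 7 of H (binary 0111), so error is at position 7.
Correct: flip bit 7 of r = 100010111011101 to get c = 100010011011101.


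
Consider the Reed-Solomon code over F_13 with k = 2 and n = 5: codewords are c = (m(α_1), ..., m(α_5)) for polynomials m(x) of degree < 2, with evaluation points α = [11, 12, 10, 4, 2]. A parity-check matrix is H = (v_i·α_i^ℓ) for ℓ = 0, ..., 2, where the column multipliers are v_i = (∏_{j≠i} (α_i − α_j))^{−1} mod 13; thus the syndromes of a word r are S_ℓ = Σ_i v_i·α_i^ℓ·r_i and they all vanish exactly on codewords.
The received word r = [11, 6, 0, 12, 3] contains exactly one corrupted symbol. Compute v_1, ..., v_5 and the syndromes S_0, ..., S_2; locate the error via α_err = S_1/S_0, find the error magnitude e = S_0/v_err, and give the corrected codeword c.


S = (9, 4, 9), error at position 2, error magnitude e = 10, c = [11, 9, 0, 12, 3].

Step 1: column multipliers v_i = (∏_{j≠i}(α_i − α_j))^{−1} mod 13.
  i = 1 (α = 11): (11−12)(11−10)(11−4)(11−2) = (−1)·1·7·9 = −63 ≡ 2, so v_1 = 2^{−1} = 7 (mod 13).
  i = 2 (α = 12): (12−11)(12−10)(12−4)(12−2) = 1·2·8·10 = 160 ≡ 4, so v_2 = 4^{−1} = 10 (mod 13).
  i = 3 (α = 10): (10−11)(10−12)(10−4)(10−2) = (−1)·(−2)·6·8 = 96 ≡ 5, so v_3 = 5^{−1} = 8 (mod 13).
  i = 4 (α = 4): (4−11)(4−12)(4−10)(4−2) = (−7)·(−8)·(−6)·2 = −672 ≡ 4, so v_4 = 4^{−1} = 10 (mod 13).
  i = 5 (α = 2): (2−11)(2−12)(2−10)(2−4) = (−9)·(−10)·(−8)·(−2) = 1440 ≡ 10, so v_5 = 10^{−1} = 4 (mod 13).
  v = [7, 10, 8, 10, 4].
Step 2: syndromes of r = [11, 6, 0, 12, 3] (all sums mod 13).
  S_0 = Σ v_i r_i = 7·11 + 10·6 + 8·0 + 10·12 + 4·3 = 269 ≡ 9.
  S_1 = Σ v_i α_i r_i = 7·11·11 + 10·12·6 + 8·10·0 + 10·4·12 + 4·2·3 = 2071 ≡ 4.
  α_i^2 mod 13 = [4, 1, 9, 3, 4].
  S_2 = Σ v_i α_i^2 r_i = 7·4·11 + 10·1·6 + 8·9·0 + 10·3·12 + 4·4·3 = 776 ≡ 9.
  S = (9, 4, 9) ≠ 0, so r is not a codeword (an error is present).
Step 3: locate the error. For a single error e at position i, S_ℓ = v_i·e·α_i^ℓ, so α_err = S_1/S_0.
  S_0^{−1} = 9^{−1} = 3 (mod 13), so α_err = 4·3 = 12 ≡ 12 = α_2. Error position i = 2.
  Consistency check: S_2/S_1 = 9·10 = 90 ≡ 12 = α_err ✓ (single-error assumption holds).
Step 4: error magnitude e = S_0/v_2 = S_0·∏_{j≠2}(α_2 − α_j) = 9·4 = 36 ≡ 10 (mod 13).
Step 5: correct position 2: c_2 = r_2 − e = 6 − 10 ≡ 9 (mod 13). Hence c = [11, 9, 0, 12, 3].
  Check: interpolating c through the α_i gives m(x) = 7 + 11·x (degree < 2) with m(α_i) = c_i for every i, so c is indeed a codeword.


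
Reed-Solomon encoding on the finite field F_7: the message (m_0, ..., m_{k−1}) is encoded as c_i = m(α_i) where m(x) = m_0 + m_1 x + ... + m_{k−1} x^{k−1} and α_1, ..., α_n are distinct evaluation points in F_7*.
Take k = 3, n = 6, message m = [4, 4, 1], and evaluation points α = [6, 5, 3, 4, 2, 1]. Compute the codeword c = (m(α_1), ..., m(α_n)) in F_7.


c = [1, 0, 4, 1, 2, 2]

Message polynomial: m(x) = 4 + 4·x + 1·x^2 (mod 7).
For each evaluation point α_i, compute m(α_i) mod 7:
  α_1 = 6: Horner steps 1 → 3 → 1, so m(6) = 1.
  α_2 = 5: Horner steps 1 → 2 → 0, so m(5) = 0.
  α_3 = 3: Horner steps 1 → 0 → 4, so m(3) = 4.
  α_4 = 4: Horner steps 1 → 1 → 1, so m(4) = 1.
  α_5 = 2: Horner steps 1 → 6 → 2, so m(2) = 2.
  α_6 = 1: Horner steps 1 → 5 → 2, so m(1) = 2.
Codeword c = [1, 0, 4, 1, 2, 2] ∈ F_7^6.


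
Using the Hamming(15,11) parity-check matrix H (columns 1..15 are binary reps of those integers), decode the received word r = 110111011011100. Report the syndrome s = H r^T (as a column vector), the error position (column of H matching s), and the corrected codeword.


s = (1, 1, 1, 1)^T, error position = 15, corrected codeword c = 110111011011101

Compute s = H r^T mod 2 one row at a time:
  s_1 = 1 + 1 + 0 + 1 + 1 + 1 + 0 + 0 = 5 ≡ 1 (mod 2).
  s_2 = 1 + 1 + 1 + 0 + 1 + 1 + 0 + 0 = 5 ≡ 1 (mod 2).
  s_3 = 1 + 0 + 1 + 0 + 0 + 1 + 0 + 0 = 3 ≡ 1 (mod 2).
  s_4 = 1 + 0 + 1 + 0 + 1 + 1 + 1 + 0 = 5 ≡ 1 (mod 2).
s = (1, 1, 1, 1)^T — this equals column 15 of H (binary 1111), so error is at position 15.
Correct: flip bit 15 of r = 110111011011100 to get c = 110111011011101.


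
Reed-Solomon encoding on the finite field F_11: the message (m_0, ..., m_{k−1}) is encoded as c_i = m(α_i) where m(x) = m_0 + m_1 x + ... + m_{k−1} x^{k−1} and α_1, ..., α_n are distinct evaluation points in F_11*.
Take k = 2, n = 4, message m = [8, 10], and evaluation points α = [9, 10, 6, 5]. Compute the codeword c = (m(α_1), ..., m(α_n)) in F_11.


c = [10, 9, 2, 3]

Message polynomial: m(x) = 8 + 10·x (mod 11).
For each evaluation point α_i, compute m(α_i) mod 11:
  α_1 = 9: Horner steps 10 → 10, so m(9) = 10.
  α_2 = 10: Horner steps 10 → 9, so m(10) = 9.
  α_3 = 6: Horner steps 10 → 2, so m(6) = 2.
  α_4 = 5: Horner steps 10 → 3, so m(5) = 3.
Codeword c = [10, 9, 2, 3] ∈ F_11^4.


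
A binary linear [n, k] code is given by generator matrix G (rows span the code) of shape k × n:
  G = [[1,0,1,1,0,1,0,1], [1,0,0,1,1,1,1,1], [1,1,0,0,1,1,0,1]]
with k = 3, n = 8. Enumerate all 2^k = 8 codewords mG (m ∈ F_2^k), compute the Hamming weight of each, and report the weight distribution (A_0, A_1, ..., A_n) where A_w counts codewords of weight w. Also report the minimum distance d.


Weight distribution: A_0 = 1, A_3 = 2, A_4 = 1, A_5 = 2, A_6 = 2. Minimum distance d = 3.

Enumerate all 2^3 = 8 messages m ∈ F_2^3.
For each, compute codeword c = mG in F_2^8, then tally its weight.
  m = 000 → c = 00000000, weight = 0.
  m = 100 → c = 10110101, weight = 5.
  m = 010 → c = 10011111, weight = 6.
  m = 110 → c = 00101010, weight = 3.
  m = 001 → c = 11001101, weight = 5.
  m = 101 → c = 01111000, weight = 4.
  m = 011 → c = 01010010, weight = 3.
  m = 111 → c = 11100111, weight = 6.
Tally weights:
  weight 0: 1 codewords.
  weight 3: 2 codewords.
  weight 4: 1 codewords.
  weight 5: 2 codewords.
  weight 6: 2 codewords.
Minimum distance d = smallest w > 0 with A_w > 0 = 3.
Sanity: Σ A_w = 8 = 2^3 = 8 ✓.


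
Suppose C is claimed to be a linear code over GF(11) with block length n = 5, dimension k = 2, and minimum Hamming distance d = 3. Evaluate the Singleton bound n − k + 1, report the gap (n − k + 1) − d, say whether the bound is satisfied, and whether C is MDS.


Singleton RHS = n − k + 1 = 4, slack = 1, bound satisfied, not MDS.

Singleton bound: d ≤ n − k + 1.
Here n = 5, k = 2, so n − k + 1 = 4.
Given d = 3, check d ≤ 4: YES.
Slack = (n − k + 1) − d = 1.
The code is NOT MDS (slack = 1 > 0).
Description: the claimed parameters are [5, 2, 3]_11; such a code would be non-MDS.


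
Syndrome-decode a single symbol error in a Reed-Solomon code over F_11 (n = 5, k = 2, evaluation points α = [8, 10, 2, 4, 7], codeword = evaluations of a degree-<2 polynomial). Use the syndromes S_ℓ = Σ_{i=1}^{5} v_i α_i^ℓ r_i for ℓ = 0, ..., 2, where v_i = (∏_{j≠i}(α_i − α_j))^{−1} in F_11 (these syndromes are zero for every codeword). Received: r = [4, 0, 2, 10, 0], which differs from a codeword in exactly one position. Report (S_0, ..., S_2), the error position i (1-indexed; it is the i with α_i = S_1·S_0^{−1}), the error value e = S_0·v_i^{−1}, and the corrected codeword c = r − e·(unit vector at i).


S = (5, 6, 5), error at position 2, error magnitude e = 10, c = [4, 1, 2, 10, 0].

Step 1: column multipliers v_i = (∏_{j≠i}(α_i − α_j))^{−1} mod 11.
  i = 1 (α = 8): (8−10)(8−2)(8−4)(8−7) = (−2)·6·4·1 = −48 ≡ 7, so v_1 = 7^{−1} = 8 (mod 11).
  i = 2 (α = 10): (10−8)(10−2)(10−4)(10−7) = 2·8·6·3 = 288 ≡ 2, so v_2 = 2^{−1} = 6 (mod 11).
  i = 3 (α = 2): (2−8)(2−10)(2−4)(2−7) = (−6)·(−8)·(−2)·(−5) = 480 ≡ 7, so v_3 = 7^{−1} = 8 (mod 11).
  i = 4 (α = 4): (4−8)(4−10)(4−2)(4−7) = (−4)·(−6)·2·(−3) = −144 ≡ 10, so v_4 = 10^{−1} = 10 (mod 11).
  i = 5 (α = 7): (7−8)(7−10)(7−2)(7−4) = (−1)·(−3)·5·3 = 45 ≡ 1, so v_5 = 1^{−1} = 1 (mod 11).
  v = [8, 6, 8, 10, 1].
Step 2: syndromes of r = [4, 0, 2, 10, 0] (all sums mod 11).
  S_0 = Σ v_i r_i = 8·4 + 6·0 + 8·2 + 10·10 + 1·0 = 148 ≡ 5.
  S_1 = Σ v_i α_i r_i = 8·8·4 + 6·10·0 + 8·2·2 + 10·4·10 + 1·7·0 = 688 ≡ 6.
  α_i^2 mod 11 = [9, 1, 4, 5, 5].
  S_2 = Σ v_i α_i^2 r_i = 8·9·4 + 6·1·0 + 8·4·2 + 10·5·10 + 1·5·0 = 852 ≡ 5.
  S = (5, 6, 5) ≠ 0, so r is not a codeword (an error is present).
Step 3: locate the error. For a single error e at position i, S_ℓ = v_i·e·α_i^ℓ, so α_err = S_1/S_0.
  S_0^{−1} = 5^{−1} = 9 (mod 11), so α_err = 6·9 = 54 ≡ 10 = α_2. Error position i = 2.
  Consistency check: S_2/S_1 = 5·2 = 10 ≡ 10 = α_err ✓ (single-error assumption holds).
Step 4: error magnitude e = S_0/v_2 = S_0·∏_{j≠2}(α_2 − α_j) = 5·2 = 10 ≡ 10 (mod 11).
Step 5: correct position 2: c_2 = r_2 − e = 0 − 10 ≡ 1 (mod 11). Hence c = [4, 1, 2, 10, 0].
  Check: interpolating c through the α_i gives m(x) = 5 + 4·x (degree < 2) with m(α_i) = c_i for every i, so c is indeed a codeword.


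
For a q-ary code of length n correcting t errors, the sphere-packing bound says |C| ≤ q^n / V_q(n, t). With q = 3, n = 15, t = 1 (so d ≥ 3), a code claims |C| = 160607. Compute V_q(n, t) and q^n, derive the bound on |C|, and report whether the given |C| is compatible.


V_q(n, t) = 31, q^n = 14348907, Hamming bound = 462867, |C| = 160607 ≤ bound (satisfied).

Step 1: Compute V_q(n, t) = Σ_{j=0}^1 C(n, j) (q−1)^j.
  j = 0: C(15,0)·(2)^0 = 1·1 = 1.
  j = 1: C(15,1)·(2)^1 = 15·2 = 30.
  V_q(n, t) = 1 + 30 = 31.
Step 2: q^n = 3^15 = 14348907.
Step 3: Hamming bound ⌊q^n / V_q(n,t)⌋ = ⌊14348907/31⌋ = 462867.
Step 4: Compare |C| = 160607 to 462867: satisfied.
The claimed |C| lies below the Hamming bound.


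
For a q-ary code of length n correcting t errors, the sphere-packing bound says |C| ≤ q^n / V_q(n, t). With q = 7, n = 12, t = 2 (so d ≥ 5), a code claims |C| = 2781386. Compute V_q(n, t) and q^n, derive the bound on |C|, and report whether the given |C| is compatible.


V_q(n, t) = 2449, q^n = 13841287201, Hamming bound = 5651811, |C| = 2781386 ≤ bound (satisfied).

Step 1: Compute V_q(n, t) = Σ_{j=0}^2 C(n, j) (q−1)^j.
  j = 0: C(12,0)·(6)^0 = 1·1 = 1.
  j = 1: C(12,1)·(6)^1 = 12·6 = 72.
  j = 2: C(12,2)·(6)^2 = 66·36 = 2376.
  V_q(n, t) = 1 + 72 + 2376 = 2449.
Step 2: q^n = 7^12 = 13841287201.
Step 3: Hamming bound ⌊q^n / V_q(n,t)⌋ = ⌊13841287201/2449⌋ = 5651811.
Step 4: Compare |C| = 2781386 to 5651811: satisfied.
The claimed |C| lies below the Hamming bound.


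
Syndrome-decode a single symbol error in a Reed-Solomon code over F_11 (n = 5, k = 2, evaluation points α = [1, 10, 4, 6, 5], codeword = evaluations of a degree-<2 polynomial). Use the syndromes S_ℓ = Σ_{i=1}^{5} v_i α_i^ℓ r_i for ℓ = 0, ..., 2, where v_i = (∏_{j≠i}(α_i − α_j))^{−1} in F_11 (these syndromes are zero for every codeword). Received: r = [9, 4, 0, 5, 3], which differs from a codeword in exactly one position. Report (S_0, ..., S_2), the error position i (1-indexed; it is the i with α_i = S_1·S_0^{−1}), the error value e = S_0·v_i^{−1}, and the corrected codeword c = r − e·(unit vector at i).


S = (8, 7, 2), error at position 5, error magnitude e = 6, c = [9, 4, 0, 5, 8].

Step 1: column multipliers v_i = (∏_{j≠i}(α_i − α_j))^{−1} mod 11.
  i = 1 (α = 1): (1−10)(1−4)(1−6)(1−5) = (−9)·(−3)·(−5)·(−4) = 540 ≡ 1, so v_1 = 1^{−1} = 1 (mod 11).
  i = 2 (α = 10): (10−1)(10−4)(10−6)(10−5) = 9·6·4·5 = 1080 ≡ 2, so v_2 = 2^{−1} = 6 (mod 11).
  i = 3 (α = 4): (4−1)(4−10)(4−6)(4−5) = 3·(−6)·(−2)·(−1) = −36 ≡ 8, so v_3 = 8^{−1} = 7 (mod 11).
  i = 4 (α = 6): (6−1)(6−10)(6−4)(6−5) = 5·(−4)·2·1 = −40 ≡ 4, so v_4 = 4^{−1} = 3 (mod 11).
  i = 5 (α = 5): (5−1)(5−10)(5−4)(5−6) = 4·(−5)·1·(−1) = 20 ≡ 9, so v_5 = 9^{−1} = 5 (mod 11).
  v = [1, 6, 7, 3, 5].
Step 2: syndromes of r = [9, 4, 0, 5, 3] (all sums mod 11).
  S_0 = Σ v_i r_i = 1·9 + 6·4 + 7·0 + 3·5 + 5·3 = 63 ≡ 8.
  S_1 = Σ v_i α_i r_i = 1·1·9 + 6·10·4 + 7·4·0 + 3·6·5 + 5·5·3 = 414 ≡ 7.
  α_i^2 mod 11 = [1, 1, 5, 3, 3].
  S_2 = Σ v_i α_i^2 r_i = 1·1·9 + 6·1·4 + 7·5·0 + 3·3·5 + 5·3·3 = 123 ≡ 2.
  S = (8, 7, 2) ≠ 0, so r is not a codeword (an error is present).
Step 3: locate the error. For a single error e at position i, S_ℓ = v_i·e·α_i^ℓ, so α_err = S_1/S_0.
  S_0^{−1} = 8^{−1} = 7 (mod 11), so α_err = 7·7 = 49 ≡ 5 = α_5. Error position i = 5.
  Consistency check: S_2/S_1 = 2·8 = 16 ≡ 5 = α_err ✓ (single-error assumption holds).
Step 4: error magnitude e = S_0/v_5 = S_0·∏_{j≠5}(α_5 − α_j) = 8·9 = 72 ≡ 6 (mod 11).
Step 5: correct position 5: c_5 = r_5 − e = 3 − 6 ≡ 8 (mod 11). Hence c = [9, 4, 0, 5, 8].
  Check: interpolating c through the α_i gives m(x) = 1 + 8·x (degree < 2) with m(α_i) = c_i for every i, so c is indeed a codeword.


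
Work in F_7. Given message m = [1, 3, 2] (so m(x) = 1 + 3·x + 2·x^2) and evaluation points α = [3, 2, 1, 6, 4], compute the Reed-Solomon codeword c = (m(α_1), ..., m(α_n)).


c = [0, 1, 6, 0, 3]

Message polynomial: m(x) = 1 + 3·x + 2·x^2 (mod 7).
For each evaluation point α_i, compute m(α_i) mod 7:
  α_1 = 3: Horner steps 2 → 2 → 0, so m(3) = 0.
  α_2 = 2: Horner steps 2 → 0 → 1, so m(2) = 1.
  α_3 = 1: Horner steps 2 → 5 → 6, so m(1) = 6.
  α_4 = 6: Horner steps 2 → 1 → 0, so m(6) = 0.
  α_5 = 4: Horner steps 2 → 4 → 3, so m(4) = 3.
Codeword c = [0, 1, 6, 0, 3] ∈ F_7^5.


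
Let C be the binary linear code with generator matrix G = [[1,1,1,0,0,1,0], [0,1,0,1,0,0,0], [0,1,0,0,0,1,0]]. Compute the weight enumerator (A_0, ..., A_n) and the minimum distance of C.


Weight distribution: A_0 = 1, A_2 = 4, A_4 = 3. Minimum distance d = 2.

Enumerate all 2^3 = 8 messages m ∈ F_2^3.
For each, compute codeword c = mG in F_2^7, then tally its weight.
  m = 000 → c = 0000000, weight = 0.
  m = 100 → c = 1110010, weight = 4.
  m = 010 → c = 0101000, weight = 2.
  m = 110 → c = 1011010, weight = 4.
  m = 001 → c = 0100010, weight = 2.
  m = 101 → c = 1010000, weight = 2.
  m = 011 → c = 0001010, weight = 2.
  m = 111 → c = 1111000, weight = 4.
Tally weights:
  weight 0: 1 codewords.
  weight 2: 4 codewords.
  weight 4: 3 codewords.
Minimum distance d = smallest w > 0 with A_w > 0 = 2.
Sanity: Σ A_w = 8 = 2^3 = 8 ✓.


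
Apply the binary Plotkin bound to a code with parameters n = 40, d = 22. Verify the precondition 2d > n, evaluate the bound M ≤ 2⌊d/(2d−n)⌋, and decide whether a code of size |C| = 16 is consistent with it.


Plotkin bound M ≤ 10; given |C| = 16 > bound (violated).

Check applicability: 2d = 44, n = 40.
2d − n = 4 > 0, so Plotkin applies.
Compute d/(2d−n) = 22/4 ≈ 5.5000.
⌊d/(2d−n)⌋ = 5.
Plotkin bound: M ≤ 2·5 = 10.
Given |C| = 16, check: VIOLATED.
This |C| is above the Plotkin bound, so no binary code with n = 40, d = 22 and 16 codewords exists.


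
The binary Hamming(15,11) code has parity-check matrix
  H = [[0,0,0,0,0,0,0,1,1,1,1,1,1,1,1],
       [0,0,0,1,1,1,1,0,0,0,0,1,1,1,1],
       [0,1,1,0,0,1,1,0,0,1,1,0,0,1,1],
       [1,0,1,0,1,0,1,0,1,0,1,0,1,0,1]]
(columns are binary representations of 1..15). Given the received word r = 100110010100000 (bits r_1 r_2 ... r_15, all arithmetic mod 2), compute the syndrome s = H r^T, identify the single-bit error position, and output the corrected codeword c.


s = (0, 0, 1, 0)^T, error position = 2, corrected codeword c = 110110010100000

Compute s = H r^T mod 2 one row at a time:
  s_1 = 1 + 0 + 1 + 0 + 0 + 0 + 0 + 0 = 2 ≡ 0 (mod 2).
  s_2 = 1 + 1 + 0 + 0 + 0 + 0 + 0 + 0 = 2 ≡ 0 (mod 2).
  s_3 = 0 + 0 + 0 + 0 + 1 + 0 + 0 + 0 = 1 ≡ 1 (mod 2).
  s_4 = 1 + 0 + 1 + 0 + 0 + 0 + 0 + 0 = 2 ≡ 0 (mod 2).
s = (0, 0, 1, 0)^T — this equals column 2 of H (binary 0010), so error is at position 2.
Correct: flip bit 2 of r = 100110010100000 to get c = 110110010100000.


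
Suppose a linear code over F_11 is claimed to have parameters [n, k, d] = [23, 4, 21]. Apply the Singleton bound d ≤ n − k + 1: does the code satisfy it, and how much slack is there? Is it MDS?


Singleton RHS = n − k + 1 = 20, slack = -1, bound violated (no such code; not MDS).

Singleton bound: d ≤ n − k + 1.
Here n = 23, k = 4, so n − k + 1 = 20.
Given d = 21, check d ≤ 20: NO.
Slack = (n − k + 1) − d = -1.
The slack is negative: d = 21 exceeds n − k + 1 = 20 by 1, so the Singleton bound is violated and no linear [23, 4, 21]_11 code can exist. In particular it is not MDS (MDS requires d = n − k + 1 exactly).
Description: the claimed parameters are [23, 4, 21]_11; such a code would be impossible (violates the Singleton bound).


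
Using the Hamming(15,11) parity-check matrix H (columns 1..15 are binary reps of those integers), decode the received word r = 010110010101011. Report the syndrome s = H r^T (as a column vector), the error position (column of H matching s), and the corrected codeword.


s = (1, 1, 0, 0)^T, error position = 12, corrected codeword c = 010110010100011

Compute s = H r^T mod 2 one row at a time:
  s_1 = 1 + 0 + 1 + 0 + 1 + 0 + 1 + 1 = 5 ≡ 1 (mod 2).
  s_2 = 1 + 1 + 0 + 0 + 1 + 0 + 1 + 1 = 5 ≡ 1 (mod 2).
  s_3 = 1 + 0 + 0 + 0 + 1 + 0 + 1 + 1 = 4 ≡ 0 (mod 2).
  s_4 = 0 + 0 + 1 + 0 + 0 + 0 + 0 + 1 = 2 ≡ 0 (mod 2).
s = (1, 1, 0, 0)^T — this equals column 12 of H (binary 1100), so error is at position 12.
Correct: flip bit 12 of r = 010110010101011 to get c = 010110010100011.


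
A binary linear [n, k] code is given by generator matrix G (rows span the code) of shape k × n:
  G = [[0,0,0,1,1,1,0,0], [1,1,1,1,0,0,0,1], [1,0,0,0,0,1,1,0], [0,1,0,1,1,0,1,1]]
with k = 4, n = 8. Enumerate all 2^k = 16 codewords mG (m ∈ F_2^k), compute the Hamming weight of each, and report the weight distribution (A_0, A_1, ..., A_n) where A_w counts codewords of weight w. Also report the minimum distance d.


Weight distribution: A_0 = 1, A_2 = 1, A_3 = 4, A_4 = 3, A_5 = 4, A_6 = 3. Minimum distance d = 2.

Enumerate all 2^4 = 16 messages m ∈ F_2^4.
For each, compute codeword c = mG in F_2^8, then tally its weight.
  m = 0000 → c = 00000000, weight = 0.
  m = 1000 → c = 00011100, weight = 3.
  m = 0100 → c = 11110001, weight = 5.
  m = 1100 → c = 11101101, weight = 6.
  m = 0010 → c = 10000110, weight = 3.
  m = 1010 → c = 10011010, weight = 4.
  m = 0110 → c = 01110111, weight = 6.
  m = 1110 → c = 01101011, weight = 5.
  m = 0001 → c = 01011011, weight = 5.
  m = 1001 → c = 01000111, weight = 4.
  m = 0101 → c = 10101010, weight = 4.
  m = 1101 → c = 10110110, weight = 5.
  m = 0011 → c = 11011101, weight = 6.
  m = 1011 → c = 11000001, weight = 3.
  m = 0111 → c = 00101100, weight = 3.
  m = 1111 → c = 00110000, weight = 2.
Tally weights:
  weight 0: 1 codewords.
  weight 2: 1 codewords.
  weight 3: 4 codewords.
  weight 4: 3 codewords.
  weight 5: 4 codewords.
  weight 6: 3 codewords.
Minimum distance d = smallest w > 0 with A_w > 0 = 2.
Sanity: Σ A_w = 16 = 2^4 = 16 ✓.


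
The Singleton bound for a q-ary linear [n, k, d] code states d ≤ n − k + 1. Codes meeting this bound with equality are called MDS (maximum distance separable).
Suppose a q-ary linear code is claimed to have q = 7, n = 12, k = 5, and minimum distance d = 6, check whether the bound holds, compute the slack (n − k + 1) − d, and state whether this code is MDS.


Singleton RHS = n − k + 1 = 8, slack = 2, bound satisfied, not MDS.

Singleton bound: d ≤ n − k + 1.
Here n = 12, k = 5, so n − k + 1 = 8.
Given d = 6, check d ≤ 8: YES.
Slack = (n − k + 1) − d = 2.
The code is NOT MDS (slack = 2 > 0).
Description: the claimed parameters are [12, 5, 6]_7; such a code would be non-MDS.


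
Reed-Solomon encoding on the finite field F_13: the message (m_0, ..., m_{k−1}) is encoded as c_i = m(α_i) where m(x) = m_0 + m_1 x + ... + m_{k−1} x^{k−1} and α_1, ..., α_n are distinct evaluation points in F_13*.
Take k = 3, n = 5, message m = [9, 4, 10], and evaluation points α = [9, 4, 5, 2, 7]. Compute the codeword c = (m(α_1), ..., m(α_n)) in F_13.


c = [10, 3, 6, 5, 7]

Message polynomial: m(x) = 9 + 4·x + 10·x^2 (mod 13).
For each evaluation point α_i, compute m(α_i) mod 13:
  α_1 = 9: Horner steps 10 → 3 → 10, so m(9) = 10.
  α_2 = 4: Horner steps 10 → 5 → 3, so m(4) = 3.
  α_3 = 5: Horner steps 10 → 2 → 6, so m(5) = 6.
  α_4 = 2: Horner steps 10 → 11 → 5, so m(2) = 5.
  α_5 = 7: Horner steps 10 → 9 → 7, so m(7) = 7.
Codeword c = [10, 3, 6, 5, 7] ∈ F_13^5.


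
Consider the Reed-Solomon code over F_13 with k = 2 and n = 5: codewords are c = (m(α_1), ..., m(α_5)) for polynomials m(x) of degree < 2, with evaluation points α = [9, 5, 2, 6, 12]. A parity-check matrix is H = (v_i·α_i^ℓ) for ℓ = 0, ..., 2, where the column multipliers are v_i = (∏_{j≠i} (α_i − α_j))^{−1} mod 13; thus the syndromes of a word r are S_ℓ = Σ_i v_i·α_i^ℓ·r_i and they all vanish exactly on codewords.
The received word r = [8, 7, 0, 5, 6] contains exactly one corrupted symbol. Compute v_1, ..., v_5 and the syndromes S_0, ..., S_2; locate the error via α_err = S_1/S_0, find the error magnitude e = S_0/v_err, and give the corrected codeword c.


S = (6, 2, 5), error at position 1, error magnitude e = 9, c = [12, 7, 0, 5, 6].

Step 1: column multipliers v_i = (∏_{j≠i}(α_i − α_j))^{−1} mod 13.
  i = 1 (α = 9): (9−5)(9−2)(9−6)(9−12) = 4·7·3·(−3) = −252 ≡ 8, so v_1 = 8^{−1} = 5 (mod 13).
  i = 2 (α = 5): (5−9)(5−2)(5−6)(5−12) = (−4)·3·(−1)·(−7) = −84 ≡ 7, so v_2 = 7^{−1} = 2 (mod 13).
  i = 3 (α = 2): (2−9)(2−5)(2−6)(2−12) = (−7)·(−3)·(−4)·(−10) = 840 ≡ 8, so v_3 = 8^{−1} = 5 (mod 13).
  i = 4 (α = 6): (6−9)(6−5)(6−2)(6−12) = (−3)·1·4·(−6) = 72 ≡ 7, so v_4 = 7^{−1} = 2 (mod 13).
  i = 5 (α = 12): (12−9)(12−5)(12−2)(12−6) = 3·7·10·6 = 1260 ≡ 12, so v_5 = 12^{−1} = 12 (mod 13).
  v = [5, 2, 5, 2, 12].
Step 2: syndromes of r = [8, 7, 0, 5, 6] (all sums mod 13).
  S_0 = Σ v_i r_i = 5·8 + 2·7 + 5·0 + 2·5 + 12·6 = 136 ≡ 6.
  S_1 = Σ v_i α_i r_i = 5·9·8 + 2·5·7 + 5·2·0 + 2·6·5 + 12·12·6 = 1354 ≡ 2.
  α_i^2 mod 13 = [3, 12, 4, 10, 1].
  S_2 = Σ v_i α_i^2 r_i = 5·3·8 + 2·12·7 + 5·4·0 + 2·10·5 + 12·1·6 = 460 ≡ 5.
  S = (6, 2, 5) ≠ 0, so r is not a codeword (an error is present).
Step 3: locate the error. For a single error e at position i, S_ℓ = v_i·e·α_i^ℓ, so α_err = S_1/S_0.
  S_0^{−1} = 6^{−1} = 11 (mod 13), so α_err = 2·11 = 22 ≡ 9 = α_1. Error position i = 1.
  Consistency check: S_2/S_1 = 5·7 = 35 ≡ 9 = α_err ✓ (single-error assumption holds).
Step 4: error magnitude e = S_0/v_1 = S_0·∏_{j≠1}(α_1 − α_j) = 6·8 = 48 ≡ 9 (mod 13).
Step 5: correct position 1: c_1 = r_1 − e = 8 − 9 ≡ 12 (mod 13). Hence c = [12, 7, 0, 5, 6].
  Check: interpolating c through the α_i gives m(x) = 4 + 11·x (degree < 2) with m(α_i) = c_i for every i, so c is indeed a codeword.


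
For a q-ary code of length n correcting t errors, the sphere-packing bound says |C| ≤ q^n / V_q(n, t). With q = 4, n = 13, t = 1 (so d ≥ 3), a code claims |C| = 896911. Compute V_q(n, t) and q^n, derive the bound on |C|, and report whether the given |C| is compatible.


V_q(n, t) = 40, q^n = 67108864, Hamming bound = 1677721, |C| = 896911 ≤ bound (satisfied).

Step 1: Compute V_q(n, t) = Σ_{j=0}^1 C(n, j) (q−1)^j.
  j = 0: C(13,0)·(3)^0 = 1·1 = 1.
  j = 1: C(13,1)·(3)^1 = 13·3 = 39.
  V_q(n, t) = 1 + 39 = 40.
Step 2: q^n = 4^13 = 67108864.
Step 3: Hamming bound ⌊q^n / V_q(n,t)⌋ = ⌊67108864/40⌋ = 1677721.
Step 4: Compare |C| = 896911 to 1677721: satisfied.
The claimed |C| lies below the Hamming bound.


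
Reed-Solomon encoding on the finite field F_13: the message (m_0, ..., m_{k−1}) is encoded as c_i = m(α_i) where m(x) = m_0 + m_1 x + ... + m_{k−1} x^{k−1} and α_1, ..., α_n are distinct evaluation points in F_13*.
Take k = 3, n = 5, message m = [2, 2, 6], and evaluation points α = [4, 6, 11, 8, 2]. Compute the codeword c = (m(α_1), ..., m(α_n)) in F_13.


c = [2, 9, 9, 12, 4]

Message polynomial: m(x) = 2 + 2·x + 6·x^2 (mod 13).
For each evaluation point α_i, compute m(α_i) mod 13:
  α_1 = 4: Horner steps 6 → 0 → 2, so m(4) = 2.
  α_2 = 6: Horner steps 6 → 12 → 9, so m(6) = 9.
  α_3 = 11: Horner steps 6 → 3 → 9, so m(11) = 9.
  α_4 = 8: Horner steps 6 → 11 → 12, so m(8) = 12.
  α_5 = 2: Horner steps 6 → 1 → 4, so m(2) = 4.
Codeword c = [2, 9, 9, 12, 4] ∈ F_13^5.


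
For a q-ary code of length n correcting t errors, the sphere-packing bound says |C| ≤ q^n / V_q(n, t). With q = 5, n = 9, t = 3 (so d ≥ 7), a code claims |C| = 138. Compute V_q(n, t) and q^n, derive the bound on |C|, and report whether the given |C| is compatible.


V_q(n, t) = 5989, q^n = 1953125, Hamming bound = 326, |C| = 138 ≤ bound (satisfied).

Step 1: Compute V_q(n, t) = Σ_{j=0}^3 C(n, j) (q−1)^j.
  j = 0: C(9,0)·(4)^0 = 1·1 = 1.
  j = 1: C(9,1)·(4)^1 = 9·4 = 36.
  j = 2: C(9,2)·(4)^2 = 36·16 = 576.
  j = 3: C(9,3)·(4)^3 = 84·64 = 5376.
  V_q(n, t) = 1 + 36 + 576 + 5376 = 5989.
Step 2: q^n = 5^9 = 1953125.
Step 3: Hamming bound ⌊q^n / V_q(n,t)⌋ = ⌊1953125/5989⌋ = 326.
Step 4: Compare |C| = 138 to 326: satisfied.
The claimed |C| lies below the Hamming bound.


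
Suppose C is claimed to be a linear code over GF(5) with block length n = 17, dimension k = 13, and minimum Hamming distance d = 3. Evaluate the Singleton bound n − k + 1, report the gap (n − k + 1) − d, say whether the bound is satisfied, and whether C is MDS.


Singleton RHS = n − k + 1 = 5, slack = 2, bound satisfied, not MDS.

Singleton bound: d ≤ n − k + 1.
Here n = 17, k = 13, so n − k + 1 = 5.
Given d = 3, check d ≤ 5: YES.
Slack = (n − k + 1) − d = 2.
The code is NOT MDS (slack = 2 > 0).
Description: the claimed parameters are [17, 13, 3]_5; such a code would be non-MDS.


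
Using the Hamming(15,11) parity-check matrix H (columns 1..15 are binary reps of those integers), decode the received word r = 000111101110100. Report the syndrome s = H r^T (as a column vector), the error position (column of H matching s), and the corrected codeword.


s = (0, 1, 0, 1)^T, error position = 5, corrected codeword c = 000101101110100

Compute s = H r^T mod 2 one row at a time:
  s_1 = 0 + 1 + 1 + 1 + 0 + 1 + 0 + 0 = 4 ≡ 0 (mod 2).
  s_2 = 1 + 1 + 1 + 1 + 0 + 1 + 0 + 0 = 5 ≡ 1 (mod 2).
  s_3 = 0 + 0 + 1 + 1 + 1 + 1 + 0 + 0 = 4 ≡ 0 (mod 2).
  s_4 = 0 + 0 + 1 + 1 + 1 + 1 + 1 + 0 = 5 ≡ 1 (mod 2).
s = (0, 1, 0, 1)^T — this equals column 5 of H (binary 0101), so error is at position 5.
Correct: flip bit 5 of r = 000111101110100 to get c = 000101101110100.


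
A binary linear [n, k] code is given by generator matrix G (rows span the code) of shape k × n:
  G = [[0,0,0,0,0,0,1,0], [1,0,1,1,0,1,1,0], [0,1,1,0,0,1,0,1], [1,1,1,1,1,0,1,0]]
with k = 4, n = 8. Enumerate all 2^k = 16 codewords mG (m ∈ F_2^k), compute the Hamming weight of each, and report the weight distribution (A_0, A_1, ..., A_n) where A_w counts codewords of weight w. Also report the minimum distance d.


Weight distribution: A_0 = 1, A_1 = 1, A_3 = 2, A_4 = 5, A_5 = 5, A_6 = 2. Minimum distance d = 1.

Enumerate all 2^4 = 16 messages m ∈ F_2^4.
For each, compute codeword c = mG in F_2^8, then tally its weight.
  m = 0000 → c = 00000000, weight = 0.
  m = 1000 → c = 00000010, weight = 1.
  m = 0100 → c = 10110110, weight = 5.
  m = 1100 → c = 10110100, weight = 4.
  m = 0010 → c = 01100101, weight = 4.
  m = 1010 → c = 01100111, weight = 5.
  m = 0110 → c = 11010011, weight = 5.
  m = 1110 → c = 11010001, weight = 4.
  m = 0001 → c = 11111010, weight = 6.
  m = 1001 → c = 11111000, weight = 5.
  m = 0101 → c = 01001100, weight = 3.
  m = 1101 → c = 01001110, weight = 4.
  m = 0011 → c = 10011111, weight = 6.
  m = 1011 → c = 10011101, weight = 5.
  m = 0111 → c = 00101001, weight = 3.
  m = 1111 → c = 00101011, weight = 4.
Tally weights:
  weight 0: 1 codewords.
  weight 1: 1 codewords.
  weight 3: 2 codewords.
  weight 4: 5 codewords.
  weight 5: 5 codewords.
  weight 6: 2 codewords.
Minimum distance d = smallest w > 0 with A_w > 0 = 1.
Sanity: Σ A_w = 16 = 2^4 = 16 ✓.


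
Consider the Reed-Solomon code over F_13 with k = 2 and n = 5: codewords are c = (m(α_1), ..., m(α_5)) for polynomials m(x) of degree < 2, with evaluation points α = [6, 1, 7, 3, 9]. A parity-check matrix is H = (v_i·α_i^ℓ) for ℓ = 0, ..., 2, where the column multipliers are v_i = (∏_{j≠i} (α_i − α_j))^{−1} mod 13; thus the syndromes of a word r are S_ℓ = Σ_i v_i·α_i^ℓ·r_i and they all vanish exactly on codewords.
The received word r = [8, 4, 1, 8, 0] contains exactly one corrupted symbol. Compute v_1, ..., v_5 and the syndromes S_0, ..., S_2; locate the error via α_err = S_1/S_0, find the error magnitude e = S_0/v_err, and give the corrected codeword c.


S = (8, 11, 7), error at position 4, error magnitude e = 5, c = [8, 4, 1, 3, 0].

Step 1: column multipliers v_i = (∏_{j≠i}(α_i − α_j))^{−1} mod 13.
  i = 1 (α = 6): (6−1)(6−7)(6−3)(6−9) = 5·(−1)·3·(−3) = 45 ≡ 6, so v_1 = 6^{−1} = 11 (mod 13).
  i = 2 (α = 1): (1−6)(1−7)(1−3)(1−9) = (−5)·(−6)·(−2)·(−8) = 480 ≡ 12, so v_2 = 12^{−1} = 12 (mod 13).
  i = 3 (α = 7): (7−6)(7−1)(7−3)(7−9) = 1·6·4·(−2) = −48 ≡ 4, so v_3 = 4^{−1} = 10 (mod 13).
  i = 4 (α = 3): (3−6)(3−1)(3−7)(3−9) = (−3)·2·(−4)·(−6) = −144 ≡ 12, so v_4 = 12^{−1} = 12 (mod 13).
  i = 5 (α = 9): (9−6)(9−1)(9−7)(9−3) = 3·8·2·6 = 288 ≡ 2, so v_5 = 2^{−1} = 7 (mod 13).
  v = [11, 12, 10, 12, 7].
Step 2: syndromes of r = [8, 4, 1, 8, 0] (all sums mod 13).
  S_0 = Σ v_i r_i = 11·8 + 12·4 + 10·1 + 12·8 + 7·0 = 242 ≡ 8.
  S_1 = Σ v_i α_i r_i = 11·6·8 + 12·1·4 + 10·7·1 + 12·3·8 + 7·9·0 = 934 ≡ 11.
  α_i^2 mod 13 = [10, 1, 10, 9, 3].
  S_2 = Σ v_i α_i^2 r_i = 11·10·8 + 12·1·4 + 10·10·1 + 12·9·8 + 7·3·0 = 1892 ≡ 7.
  S = (8, 11, 7) ≠ 0, so r is not a codeword (an error is present).
Step 3: locate the error. For a single error e at position i, S_ℓ = v_i·e·α_i^ℓ, so α_err = S_1/S_0.
  S_0^{−1} = 8^{−1} = 5 (mod 13), so α_err = 11·5 = 55 ≡ 3 = α_4. Error position i = 4.
  Consistency check: S_2/S_1 = 7·6 = 42 ≡ 3 = α_err ✓ (single-error assumption holds).
Step 4: error magnitude e = S_0/v_4 = S_0·∏_{j≠4}(α_4 − α_j) = 8·12 = 96 ≡ 5 (mod 13).
Step 5: correct position 4: c_4 = r_4 − e = 8 − 5 ≡ 3 (mod 13). Hence c = [8, 4, 1, 3, 0].
  Check: interpolating c through the α_i gives m(x) = 11 + 6·x (degree < 2) with m(α_i) = c_i for every i, so c is indeed a codeword.


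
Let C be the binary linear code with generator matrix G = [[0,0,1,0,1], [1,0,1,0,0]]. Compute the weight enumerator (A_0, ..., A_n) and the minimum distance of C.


Weight distribution: A_0 = 1, A_2 = 3. Minimum distance d = 2.

Enumerate all 2^2 = 4 messages m ∈ F_2^2.
For each, compute codeword c = mG in F_2^5, then tally its weight.
  m = 00 → c = 00000, weight = 0.
  m = 10 → c = 00101, weight = 2.
  m = 01 → c = 10100, weight = 2.
  m = 11 → c = 10001, weight = 2.
Tally weights:
  weight 0: 1 codewords.
  weight 2: 3 codewords.
Minimum distance d = smallest w > 0 with A_w > 0 = 2.
Sanity: Σ A_w = 4 = 2^2 = 4 ✓.


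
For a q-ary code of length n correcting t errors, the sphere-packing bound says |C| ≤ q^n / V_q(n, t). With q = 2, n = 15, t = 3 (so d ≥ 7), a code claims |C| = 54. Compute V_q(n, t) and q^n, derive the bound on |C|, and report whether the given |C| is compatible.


V_q(n, t) = 576, q^n = 32768, Hamming bound = 56, |C| = 54 ≤ bound (satisfied).

Step 1: Compute V_q(n, t) = Σ_{j=0}^3 C(n, j) (q−1)^j.
  j = 0: C(15,0)·(1)^0 = 1·1 = 1.
  j = 1: C(15,1)·(1)^1 = 15·1 = 15.
  j = 2: C(15,2)·(1)^2 = 105·1 = 105.
  j = 3: C(15,3)·(1)^3 = 455·1 = 455.
  V_q(n, t) = 1 + 15 + 105 + 455 = 576.
Step 2: q^n = 2^15 = 32768.
Step 3: Hamming bound ⌊q^n / V_q(n,t)⌋ = ⌊32768/576⌋ = 56.
Step 4: Compare |C| = 54 to 56: satisfied.
The claimed |C| lies below the Hamming bound.


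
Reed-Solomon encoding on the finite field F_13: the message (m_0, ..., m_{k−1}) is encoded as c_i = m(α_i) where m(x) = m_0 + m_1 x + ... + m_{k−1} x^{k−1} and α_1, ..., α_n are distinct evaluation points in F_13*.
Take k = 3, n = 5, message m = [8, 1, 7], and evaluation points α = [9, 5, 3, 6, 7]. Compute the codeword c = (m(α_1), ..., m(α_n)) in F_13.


c = [12, 6, 9, 6, 7]

Message polynomial: m(x) = 8 + 1·x + 7·x^2 (mod 13).
For each evaluation point α_i, compute m(α_i) mod 13:
  α_1 = 9: Horner steps 7 → 12 → 12, so m(9) = 12.
  α_2 = 5: Horner steps 7 → 10 → 6, so m(5) = 6.
  α_3 = 3: Horner steps 7 → 9 → 9, so m(3) = 9.
  α_4 = 6: Horner steps 7 → 4 → 6, so m(6) = 6.
  α_5 = 7: Horner steps 7 → 11 → 7, so m(7) = 7.
Codeword c = [12, 6, 9, 6, 7] ∈ F_13^5.


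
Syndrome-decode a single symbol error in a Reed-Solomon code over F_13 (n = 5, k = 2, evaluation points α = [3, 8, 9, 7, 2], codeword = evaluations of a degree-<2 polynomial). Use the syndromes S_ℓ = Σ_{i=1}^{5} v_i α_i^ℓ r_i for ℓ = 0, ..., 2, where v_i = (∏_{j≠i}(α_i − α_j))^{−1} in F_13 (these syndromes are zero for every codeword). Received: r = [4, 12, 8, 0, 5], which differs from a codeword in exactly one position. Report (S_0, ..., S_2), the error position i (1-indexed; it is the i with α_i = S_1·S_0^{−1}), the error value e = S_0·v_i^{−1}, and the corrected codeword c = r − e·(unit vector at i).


S = (6, 2, 5), error at position 3, error magnitude e = 10, c = [4, 12, 11, 0, 5].

Step 1: column multipliers v_i = (∏_{j≠i}(α_i − α_j))^{−1} mod 13.
  i = 1 (α = 3): (3−8)(3−9)(3−7)(3−2) = (−5)·(−6)·(−4)·1 = −120 ≡ 10, so v_1 = 10^{−1} = 4 (mod 13).
  i = 2 (α = 8): (8−3)(8−9)(8−7)(8−2) = 5·(−1)·1·6 = −30 ≡ 9, so v_2 = 9^{−1} = 3 (mod 13).
  i = 3 (α = 9): (9−3)(9−8)(9−7)(9−2) = 6·1·2·7 = 84 ≡ 6, so v_3 = 6^{−1} = 11 (mod 13).
  i = 4 (α = 7): (7−3)(7−8)(7−9)(7−2) = 4·(−1)·(−2)·5 = 40 ≡ 1, so v_4 = 1^{−1} = 1 (mod 13).
  i = 5 (α = 2): (2−3)(2−8)(2−9)(2−7) = (−1)·(−6)·(−7)·(−5) = 210 ≡ 2, so v_5 = 2^{−1} = 7 (mod 13).
  v = [4, 3, 11, 1, 7].
Step 2: syndromes of r = [4, 12, 8, 0, 5] (all sums mod 13).
  S_0 = Σ v_i r_i = 4·4 + 3·12 + 11·8 + 1·0 + 7·5 = 175 ≡ 6.
  S_1 = Σ v_i α_i r_i = 4·3·4 + 3·8·12 + 11·9·8 + 1·7·0 + 7·2·5 = 1198 ≡ 2.
  α_i^2 mod 13 = [9, 12, 3, 10, 4].
  S_2 = Σ v_i α_i^2 r_i = 4·9·4 + 3·12·12 + 11·3·8 + 1·10·0 + 7·4·5 = 980 ≡ 5.
  S = (6, 2, 5) ≠ 0, so r is not a codeword (an error is present).
Step 3: locate the error. For a single error e at position i, S_ℓ = v_i·e·α_i^ℓ, so α_err = S_1/S_0.
  S_0^{−1} = 6^{−1} = 11 (mod 13), so α_err = 2·11 = 22 ≡ 9 = α_3. Error position i = 3.
  Consistency check: S_2/S_1 = 5·7 = 35 ≡ 9 = α_err ✓ (single-error assumption holds).
Step 4: error magnitude e = S_0/v_3 = S_0·∏_{j≠3}(α_3 − α_j) = 6·6 = 36 ≡ 10 (mod 13).
Step 5: correct position 3: c_3 = r_3 − e = 8 − 10 ≡ 11 (mod 13). Hence c = [4, 12, 11, 0, 5].
  Check: interpolating c through the α_i gives m(x) = 7 + 12·x (degree < 2) with m(α_i) = c_i for every i, so c is indeed a codeword.


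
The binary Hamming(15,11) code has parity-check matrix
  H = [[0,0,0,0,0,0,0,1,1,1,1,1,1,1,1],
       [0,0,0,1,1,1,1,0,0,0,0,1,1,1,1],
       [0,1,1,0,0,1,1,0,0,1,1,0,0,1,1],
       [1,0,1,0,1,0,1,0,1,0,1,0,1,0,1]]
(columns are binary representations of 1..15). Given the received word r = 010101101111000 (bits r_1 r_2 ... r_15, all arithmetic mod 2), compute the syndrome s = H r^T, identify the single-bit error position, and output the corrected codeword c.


s = (0, 0, 1, 1)^T, error position = 3, corrected codeword c = 011101101111000

Compute s = H r^T mod 2 one row at a time:
  s_1 = 0 + 1 + 1 + 1 + 1 + 0 + 0 + 0 = 4 ≡ 0 (mod 2).
  s_2 = 1 + 0 + 1 + 1 + 1 + 0 + 0 + 0 = 4 ≡ 0 (mod 2).
  s_3 = 1 + 0 + 1 + 1 + 1 + 1 + 0 + 0 = 5 ≡ 1 (mod 2).
  s_4 = 0 + 0 + 0 + 1 + 1 + 1 + 0 + 0 = 3 ≡ 1 (mod 2).
s = (0, 0, 1, 1)^T — this equals column 3 of H (binary 0011), so error is at position 3.
Correct: flip bit 3 of r = 010101101111000 to get c = 011101101111000.


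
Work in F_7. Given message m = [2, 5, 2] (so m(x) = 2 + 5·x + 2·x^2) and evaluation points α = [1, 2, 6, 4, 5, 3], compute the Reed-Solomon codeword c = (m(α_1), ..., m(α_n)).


c = [2, 6, 6, 5, 0, 0]

Message polynomial: m(x) = 2 + 5·x + 2·x^2 (mod 7).
For each evaluation point α_i, compute m(α_i) mod 7:
  α_1 = 1: Horner steps 2 → 0 → 2, so m(1) = 2.
  α_2 = 2: Horner steps 2 → 2 → 6, so m(2) = 6.
  α_3 = 6: Horner steps 2 → 3 → 6, so m(6) = 6.
  α_4 = 4: Horner steps 2 → 6 → 5, so m(4) = 5.
  α_5 = 5: Horner steps 2 → 1 → 0, so m(5) = 0.
  α_6 = 3: Horner steps 2 → 4 → 0, so m(3) = 0.
Codeword c = [2, 6, 6, 5, 0, 0] ∈ F_7^6.
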